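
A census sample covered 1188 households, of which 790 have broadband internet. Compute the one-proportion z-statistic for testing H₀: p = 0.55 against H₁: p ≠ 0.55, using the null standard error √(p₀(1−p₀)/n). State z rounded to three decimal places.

p̂ = 790/1188 = 0.66498.
Null standard error: √(0.55·0.45/1188) = √0.000208333 = 0.014434.
z = (0.66498 − 0.55)/0.014434 = 0.11498/0.014434 = 7.966.

z = 7.966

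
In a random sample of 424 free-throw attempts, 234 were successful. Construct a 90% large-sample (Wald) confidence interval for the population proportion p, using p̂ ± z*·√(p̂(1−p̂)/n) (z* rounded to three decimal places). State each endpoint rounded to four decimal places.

(0.5122, 0.5916)

With x = 234 successes in n = 424, p̂ = 0.55189.
SE(p̂) = √(0.55189·0.44811/424) = 0.024151.
For 90% confidence, z* = 1.645.
Margin of error: 1.645 × 0.024151 = 0.03973.
So the interval runs from 0.5122 to 0.5916.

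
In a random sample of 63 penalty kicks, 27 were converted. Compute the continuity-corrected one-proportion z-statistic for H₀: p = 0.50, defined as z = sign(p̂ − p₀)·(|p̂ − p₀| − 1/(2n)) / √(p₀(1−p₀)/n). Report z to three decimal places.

Sample proportion p̂ = 27/63 = 0.42857. p̂ − p₀ = -0.071429.
1/(2n) = 0.007937.
Corrected numerator: |-0.071429| − 0.007937 = 0.063492.
SE₀ = √(0.50·0.50/63) = 0.062994.
z = (−)0.063492/0.062994 = -1.008.

z = -1.008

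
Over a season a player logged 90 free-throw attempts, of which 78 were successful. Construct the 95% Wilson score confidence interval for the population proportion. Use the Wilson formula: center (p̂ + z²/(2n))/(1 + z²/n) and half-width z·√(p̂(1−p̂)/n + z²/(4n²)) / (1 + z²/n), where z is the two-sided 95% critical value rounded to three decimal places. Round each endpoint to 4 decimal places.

(0.7813, 0.9221)

p̂ = 78/90 = 0.86667; z = 1.960, so z² = 3.841600.
Denominator 1 + z²/n = 1 + 3.841600/90 = 1.042684.
Center = (0.86667 + 0.021342)/1.042684 = 0.85166.
Radicand: p̂(1−p̂)/n + z²/(4n²) = 0.001283951 + 0.000118568 = 0.001402519.
Half-width = 1.960·√0.001402519/1.042684 = 0.07040.
Interval: 0.85166 ± 0.07040 → (0.7813, 0.9221).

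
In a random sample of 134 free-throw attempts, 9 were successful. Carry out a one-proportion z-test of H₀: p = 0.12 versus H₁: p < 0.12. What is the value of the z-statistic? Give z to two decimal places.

With x = 9 successes in n = 134, p̂ = 0.06716.
Null standard error: √(0.12·0.88/134) = √0.000788060 = 0.028072.
z = (0.06716 − 0.12)/0.028072 = -0.05284/0.028072 = -1.88.

z = -1.88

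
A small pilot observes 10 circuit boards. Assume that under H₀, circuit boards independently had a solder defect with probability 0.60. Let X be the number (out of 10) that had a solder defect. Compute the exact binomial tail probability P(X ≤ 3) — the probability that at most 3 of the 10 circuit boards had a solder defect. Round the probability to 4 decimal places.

P = 0.0548

X ~ Binomial(n=10, p=0.60).
P(X ≤ 3) = C(10,0)·0.60^0·0.40^10 + C(10,1)·0.60^1·0.40^9 + C(10,2)·0.60^2·0.40^8 + C(10,3)·0.60^3·0.40^7.
= 0.000105 + 0.001573 + 0.010617 + 0.042467 = 0.0548.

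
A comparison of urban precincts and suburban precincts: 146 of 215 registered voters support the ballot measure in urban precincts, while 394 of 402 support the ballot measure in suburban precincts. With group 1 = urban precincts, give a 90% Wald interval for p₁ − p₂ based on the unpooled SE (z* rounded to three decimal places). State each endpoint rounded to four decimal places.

(-0.3546, -0.2474)

p̂₁ = 146/215 = 0.67907, p̂₂ = 394/402 = 0.98010; p̂₁ − p̂₂ = -0.30103.
SE = √(0.001013647 + 0.000048519) = √0.001062166 = 0.032591.
z* = 1.645 at the 90% level. Margin = 1.645·0.032591 = 0.05361.
So the interval runs from -0.3546 to -0.2474.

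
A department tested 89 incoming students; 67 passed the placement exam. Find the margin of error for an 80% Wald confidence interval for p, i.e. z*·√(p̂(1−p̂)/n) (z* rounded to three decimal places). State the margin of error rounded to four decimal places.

ME = 0.0586

p̂ = 67/89 = 0.75281.
SE(p̂) = √(0.75281·0.24719/89) = 0.045726.
The 80% critical value is z* = 1.282.
ME = 1.282·0.045726 = 0.0586.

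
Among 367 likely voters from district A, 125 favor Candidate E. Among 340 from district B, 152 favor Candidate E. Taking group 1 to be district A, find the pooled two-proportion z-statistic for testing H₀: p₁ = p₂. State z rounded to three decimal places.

p̂₁ = 125/367 = 0.34060, p̂₂ = 152/340 = 0.44706.
Pooled p̂ = (125+152)/(367+340) = 277/707 = 0.39180.
Pooled SE = √[0.2382920·0.00566597] ≈ 0.036744.
z = (p̂₁ − p̂₂)/SE = (0.34060 − 0.44706)/0.036744 = -0.10646/0.036744 = -2.897.

z = -2.897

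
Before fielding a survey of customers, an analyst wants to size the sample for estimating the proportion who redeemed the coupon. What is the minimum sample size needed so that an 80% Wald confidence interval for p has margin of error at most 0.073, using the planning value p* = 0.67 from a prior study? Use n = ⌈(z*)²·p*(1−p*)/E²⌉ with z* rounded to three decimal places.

n = 69

For 80% confidence, z* = 1.282.
p*(1−p*) = 0.2211.
(z*)²·p*(1−p*)/E² = 1.643524·0.2211/0.005329 = 68.190.
Rounding up, n = 69.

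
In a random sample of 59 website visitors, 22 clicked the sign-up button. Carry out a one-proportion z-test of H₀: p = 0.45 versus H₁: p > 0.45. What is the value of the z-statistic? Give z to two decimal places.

z = -1.19

With x = 22 successes in n = 59, p̂ = 0.37288.
Under H₀, SE = √(p₀(1−p₀)/n) = √(0.45·0.55/59) = √0.004194915 = 0.064768.
z = (0.37288 − 0.45)/0.064768 = -0.07712/0.064768 = -1.19.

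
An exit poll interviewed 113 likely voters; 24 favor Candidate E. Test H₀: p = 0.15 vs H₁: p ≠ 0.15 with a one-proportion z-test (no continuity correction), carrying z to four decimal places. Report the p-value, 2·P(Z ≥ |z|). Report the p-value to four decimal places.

Sample proportion p̂ = 24/113 = 0.21239.
SE₀ = √(0.15·0.85/113) = 0.033590.
z = (p̂ − p₀)/SE = (24/113 − 0.15)/0.033590 ≈ 1.8574.
From the standard normal, 2·P(Z ≥ |z|) = 0.0633.

p-value = 0.0633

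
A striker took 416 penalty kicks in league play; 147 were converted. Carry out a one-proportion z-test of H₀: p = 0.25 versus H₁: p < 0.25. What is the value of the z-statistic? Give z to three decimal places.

z = 4.869

With x = 147 successes in n = 416, p̂ = 0.35337.
Under H₀, SE = √(p₀(1−p₀)/n) = √(0.25·0.75/416) = √0.000450721 = 0.021230.
Test statistic: z = 0.10337/0.021230 = 4.869.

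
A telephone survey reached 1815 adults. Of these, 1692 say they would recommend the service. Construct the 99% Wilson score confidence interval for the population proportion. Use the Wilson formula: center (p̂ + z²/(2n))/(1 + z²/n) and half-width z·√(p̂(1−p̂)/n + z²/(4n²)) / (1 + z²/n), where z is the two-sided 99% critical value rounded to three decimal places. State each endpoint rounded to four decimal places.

(0.9154, 0.9459)

Here p̂ = 1692/1815 = 0.93223 and z = 2.576 (z² = 6.635776).
1 + z²/n = 1.003656.
Adjusted center: (0.93223 + z²/(2n))/1.003656 = 0.93066.
Radicand: p̂(1−p̂)/n + z²/(4n²) = 0.000034808 + 0.000000504 = 0.000035312.
Half-width = 2.576·√0.000035312/1.003656 = 0.01525.
So the interval runs from 0.9154 to 0.9459.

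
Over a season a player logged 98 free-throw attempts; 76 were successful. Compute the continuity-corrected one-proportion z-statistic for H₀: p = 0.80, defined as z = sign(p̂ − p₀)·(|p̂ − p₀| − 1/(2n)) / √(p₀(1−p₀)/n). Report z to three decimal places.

z = -0.480

p̂ = 76/98 = 0.77551. p̂ − p₀ = -0.024490.
1/(2n) = 0.005102.
Corrected numerator: |-0.024490| − 0.005102 = 0.019388.
Under H₀, SE = √(p₀(1−p₀)/n) = √(0.80·0.20/98) = √0.001632653 = 0.040406.
z = −0.019388/0.040406 = -0.480.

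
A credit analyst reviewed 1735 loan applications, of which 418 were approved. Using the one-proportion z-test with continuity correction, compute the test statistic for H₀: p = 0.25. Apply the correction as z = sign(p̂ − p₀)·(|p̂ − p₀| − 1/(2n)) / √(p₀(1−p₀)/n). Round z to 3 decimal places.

z = -0.846

With x = 418 successes in n = 1735, p̂ = 0.24092. p̂ − p₀ = -0.009078.
Continuity correction 1/(2n) = 1/3470 = 0.000288.
Corrected numerator: |-0.009078| − 0.000288 = 0.008790.
SE₀ = √(0.25·0.75/1735) = 0.010396.
z = −0.008790/0.010396 = -0.846.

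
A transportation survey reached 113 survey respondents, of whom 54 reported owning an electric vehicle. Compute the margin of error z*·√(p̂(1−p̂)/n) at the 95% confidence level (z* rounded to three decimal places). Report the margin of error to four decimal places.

ME = 0.0921

Sample proportion p̂ = 54/113 = 0.47788.
SE(p̂) = √(0.47788·0.52212/113) = 0.046990.
For 95% confidence, z* = 1.960.
ME = 1.960·0.046990 = 0.0921.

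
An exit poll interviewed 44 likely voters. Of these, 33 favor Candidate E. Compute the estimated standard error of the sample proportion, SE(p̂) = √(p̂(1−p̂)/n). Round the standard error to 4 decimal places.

p̂ = 33/44 = 0.75000.
p̂(1−p̂) = 0.75000·0.25000 = 0.187500.
SE = √(0.187500/44) = √0.004261364 = 0.0653.

SE = 0.0653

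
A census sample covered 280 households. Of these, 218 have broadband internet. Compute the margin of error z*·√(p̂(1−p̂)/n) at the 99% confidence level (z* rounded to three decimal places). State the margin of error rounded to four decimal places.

ME = 0.0639

With x = 218 successes in n = 280, p̂ = 0.77857.
Standard error of p̂: √(0.172398/280) = √0.000615707 = 0.024813.
z* = 2.576 at the 99% level.
ME = 2.576·0.024813 = 0.0639.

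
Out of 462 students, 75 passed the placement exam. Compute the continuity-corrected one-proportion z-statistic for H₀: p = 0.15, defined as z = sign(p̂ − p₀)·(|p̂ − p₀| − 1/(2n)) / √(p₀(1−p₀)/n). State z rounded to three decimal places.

p̂ = 75/462 = 0.16234. p̂ − p₀ = 0.012338.
1/(2n) = 0.001082.
Corrected numerator: |0.012338| − 0.001082 = 0.011256.
Null standard error: √(0.15·0.85/462) = √0.000275974 = 0.016612.
z = (+)0.011256/0.016612 = 0.678.

z = 0.678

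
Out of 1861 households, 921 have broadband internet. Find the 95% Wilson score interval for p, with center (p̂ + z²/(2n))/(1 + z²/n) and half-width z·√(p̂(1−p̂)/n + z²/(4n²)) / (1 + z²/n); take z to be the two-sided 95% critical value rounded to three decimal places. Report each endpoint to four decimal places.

Here p̂ = 921/1861 = 0.49490 and z = 1.960 (z² = 3.841600).
Denominator 1 + z²/n = 1 + 3.841600/1861 = 1.002064.
Center = (0.49490 + 0.001032)/1.002064 = 0.49491.
Radicand: p̂(1−p̂)/n + z²/(4n²) = 0.000134322 + 0.000000277 = 0.000134599.
Half-width = 1.960·√0.000134599/1.002064 = 0.02269.
So the interval runs from 0.4722 to 0.5176.

(0.4722, 0.5176)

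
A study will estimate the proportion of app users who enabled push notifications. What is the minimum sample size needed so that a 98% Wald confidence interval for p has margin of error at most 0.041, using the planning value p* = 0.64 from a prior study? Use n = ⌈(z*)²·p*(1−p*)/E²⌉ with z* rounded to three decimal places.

The 98% critical value is z* = 2.326.
p*(1−p*) = 0.2304.
(z*)²·p*(1−p*)/E² = 5.410276·0.2304/0.001681 = 741.539.
Rounding up, n = 742.

n = 742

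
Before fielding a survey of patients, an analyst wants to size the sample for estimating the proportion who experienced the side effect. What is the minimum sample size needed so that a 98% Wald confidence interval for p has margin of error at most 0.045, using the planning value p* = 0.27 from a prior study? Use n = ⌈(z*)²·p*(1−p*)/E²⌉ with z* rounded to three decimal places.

n = 527

z* = 2.326 at the 98% level.
p*(1−p*) = 0.27·0.73 = 0.1971.
(z*)²·p*(1−p*)/E² = 5.410276·0.1971/0.002025 = 526.600.
Rounding up, n = 527.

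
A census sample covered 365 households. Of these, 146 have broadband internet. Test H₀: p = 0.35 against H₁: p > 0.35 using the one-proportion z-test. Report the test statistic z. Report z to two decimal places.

With x = 146 successes in n = 365, p̂ = 0.40000.
SE₀ = √(0.35·0.65/365) = 0.024966.
Test statistic: z = 0.05000/0.024966 = 2.00.

z = 2.00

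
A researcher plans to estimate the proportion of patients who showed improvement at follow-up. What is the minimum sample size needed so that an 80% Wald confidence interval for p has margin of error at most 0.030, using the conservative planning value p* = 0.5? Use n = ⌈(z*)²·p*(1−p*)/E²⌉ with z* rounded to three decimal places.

The 80% critical value is z* = 1.282.
p*(1−p*) = 0.2500.
Required n before rounding: 1.643524 × 0.2500 / 0.030² = 456.534.
⌈456.534⌉ = 457.

n = 457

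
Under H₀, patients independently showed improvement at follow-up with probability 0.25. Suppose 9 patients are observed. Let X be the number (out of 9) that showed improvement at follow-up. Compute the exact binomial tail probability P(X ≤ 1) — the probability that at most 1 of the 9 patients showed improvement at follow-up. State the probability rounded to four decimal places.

P = 0.3003

X ~ Binomial(n=9, p=0.25).
P(X ≤ 1) = C(9,0)·0.25^0·0.75^9 + C(9,1)·0.25^1·0.75^8.
= 0.075085 + 0.225254 = 0.3003.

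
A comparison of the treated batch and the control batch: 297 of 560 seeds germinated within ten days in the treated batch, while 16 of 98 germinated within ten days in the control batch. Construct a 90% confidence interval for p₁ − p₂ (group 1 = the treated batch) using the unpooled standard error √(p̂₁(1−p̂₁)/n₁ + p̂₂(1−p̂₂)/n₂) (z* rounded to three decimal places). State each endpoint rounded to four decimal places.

(0.2966, 0.4376)

p̂₁ = 0.53036, p̂₂ = 0.16327, so the observed difference is 0.36709.
SE = √(0.000444783 + 0.001393977) = √0.001838760 = 0.042881.
z* = 1.645 at the 90% level. Margin = 1.645·0.042881 = 0.07054.
Interval: 0.36709 ± 0.07054 → (0.2966, 0.4376).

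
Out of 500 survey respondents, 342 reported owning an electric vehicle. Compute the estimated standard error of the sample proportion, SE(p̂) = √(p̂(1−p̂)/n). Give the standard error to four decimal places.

With x = 342 successes in n = 500, p̂ = 0.68400.
p̂(1−p̂) = 0.216144.
Dividing by n and taking the root: √0.000432288 = 0.0208.

SE = 0.0208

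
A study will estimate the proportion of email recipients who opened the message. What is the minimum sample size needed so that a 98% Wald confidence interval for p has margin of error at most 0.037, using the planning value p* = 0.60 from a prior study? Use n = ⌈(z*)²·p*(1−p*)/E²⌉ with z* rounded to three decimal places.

n = 949

For 98% confidence, z* = 2.326.
p*(1−p*) = 0.60·0.40 = 0.2400.
(z*)²·p*(1−p*)/E² = 5.410276·0.2400/0.001369 = 948.478.
Rounding up, n = 949.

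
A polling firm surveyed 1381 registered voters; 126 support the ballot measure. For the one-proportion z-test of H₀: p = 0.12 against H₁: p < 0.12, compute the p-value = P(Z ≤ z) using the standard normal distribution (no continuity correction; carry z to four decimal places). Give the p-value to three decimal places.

With x = 126 successes in n = 1381, p̂ = 0.09124.
SE₀ = √(0.12·0.88/1381) = 0.008745.
z = (p̂ − p₀)/SE = (126/1381 − 0.12)/0.008745 ≈ -3.2891.
From the standard normal, P(Z ≤ z) = 0.001.

p-value = 0.001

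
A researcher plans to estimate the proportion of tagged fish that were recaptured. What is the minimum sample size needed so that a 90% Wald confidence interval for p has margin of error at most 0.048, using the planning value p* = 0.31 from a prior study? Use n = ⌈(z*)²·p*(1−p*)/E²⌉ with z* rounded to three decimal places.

n = 252

z* = 1.645 at the 90% level.
p*(1−p*) = 0.2139.
Required n before rounding: 2.706025 × 0.2139 / 0.048² = 251.223.
⌈251.223⌉ = 252.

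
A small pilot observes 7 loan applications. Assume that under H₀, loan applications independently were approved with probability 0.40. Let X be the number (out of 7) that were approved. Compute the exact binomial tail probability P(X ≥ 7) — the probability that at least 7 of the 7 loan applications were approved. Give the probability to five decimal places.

P = 0.00164

X ~ Binomial(n=7, p=0.40).
P(X ≥ 7) = C(7,7)·0.40^7·0.60^0.
= 0.001638 = 0.00164.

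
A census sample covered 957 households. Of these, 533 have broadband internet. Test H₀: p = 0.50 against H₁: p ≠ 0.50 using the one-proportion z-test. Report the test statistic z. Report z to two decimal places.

z = 3.52

With x = 533 successes in n = 957, p̂ = 0.55695.
SE₀ = √(0.50·0.50/957) = 0.016163.
z = (0.55695 − 0.50)/0.016163 = 0.05695/0.016163 = 3.52.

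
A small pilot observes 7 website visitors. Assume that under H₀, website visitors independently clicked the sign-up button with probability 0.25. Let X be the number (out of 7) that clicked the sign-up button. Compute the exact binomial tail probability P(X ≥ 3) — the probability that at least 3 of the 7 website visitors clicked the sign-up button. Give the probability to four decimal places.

X ~ Binomial(n=7, p=0.25).
P(X ≥ 3) = Σ_{j=3}^{7} C(7,j)·0.25^j·0.75^{7−j}.
= 0.173035 + 0.057678 + 0.011536 + 0.001282 + 0.000061 = 0.2436.

P = 0.2436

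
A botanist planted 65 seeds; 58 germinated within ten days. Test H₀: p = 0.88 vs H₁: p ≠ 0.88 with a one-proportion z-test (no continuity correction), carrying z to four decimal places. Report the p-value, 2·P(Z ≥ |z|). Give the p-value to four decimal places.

p-value = 0.7601

p̂ = 58/65 = 0.89231.
SE₀ = √(0.88·0.12/65) = 0.040307.
z = (p̂ − p₀)/SE = (58/65 − 0.88)/0.040307 ≈ 0.3054.
p-value = 2·P(Z ≥ |z|) with z = 0.3054 → 0.7601.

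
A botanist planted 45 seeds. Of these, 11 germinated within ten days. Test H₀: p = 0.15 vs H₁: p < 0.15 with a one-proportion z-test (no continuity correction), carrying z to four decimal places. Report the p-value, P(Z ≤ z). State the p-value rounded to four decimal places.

p-value = 0.9620

Sample proportion p̂ = 11/45 = 0.24444.
Null standard error: √(0.15·0.85/45) = √0.002833333 = 0.053229.
Test statistic (full precision, shown to 4 dp): z = (11/45 − 0.15)/SE₀ ≈ 1.7743.
From the standard normal, P(Z ≤ z) = 0.9620.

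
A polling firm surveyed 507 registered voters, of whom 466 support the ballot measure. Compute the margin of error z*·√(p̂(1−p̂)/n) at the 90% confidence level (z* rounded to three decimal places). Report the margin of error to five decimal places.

ME = 0.01992

Sample proportion p̂ = 466/507 = 0.91913.
Standard error of p̂: √(0.074328/507) = √0.000146604 = 0.012108.
The 90% critical value is z* = 1.645.
Margin of error = z*·SE = 1.645 × 0.012108 = 0.01992.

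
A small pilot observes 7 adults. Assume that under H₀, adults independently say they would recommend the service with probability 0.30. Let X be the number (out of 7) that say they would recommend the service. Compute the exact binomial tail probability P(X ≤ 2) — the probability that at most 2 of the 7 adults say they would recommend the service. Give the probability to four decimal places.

X is binomial with n = 7 and p = 0.30.
P(X ≤ 2) = C(7,0)·0.30^0·0.70^7 + C(7,1)·0.30^1·0.70^6 + C(7,2)·0.30^2·0.70^5.
= 0.082354 + 0.247063 + 0.317652 = 0.6471.

P = 0.6471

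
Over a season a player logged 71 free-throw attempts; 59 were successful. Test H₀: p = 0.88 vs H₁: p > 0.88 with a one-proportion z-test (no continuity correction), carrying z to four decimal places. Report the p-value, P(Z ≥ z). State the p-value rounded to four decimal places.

p-value = 0.8981

Sample proportion p̂ = 59/71 = 0.83099.
Null standard error: √(0.88·0.12/71) = √0.001487324 = 0.038566.
Test statistic (full precision, shown to 4 dp): z = (59/71 − 0.88)/SE₀ ≈ -1.2709.
From the standard normal, P(Z ≥ z) = 0.8981.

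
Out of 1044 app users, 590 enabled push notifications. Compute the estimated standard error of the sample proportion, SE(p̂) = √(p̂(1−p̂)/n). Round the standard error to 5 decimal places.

SE = 0.01534

The sample proportion is 590/1044 = 0.56513.
p̂(1−p̂) = 0.245758.
Dividing by n and taking the root: √0.000235400 = 0.01534.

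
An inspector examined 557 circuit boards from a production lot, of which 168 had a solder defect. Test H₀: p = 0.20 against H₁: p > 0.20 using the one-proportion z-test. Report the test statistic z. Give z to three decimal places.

z = 5.996

p̂ = 168/557 = 0.30162.
SE₀ = √(0.20·0.80/557) = 0.016949.
z = (0.30162 − 0.20)/0.016949 = 0.10162/0.016949 = 5.996.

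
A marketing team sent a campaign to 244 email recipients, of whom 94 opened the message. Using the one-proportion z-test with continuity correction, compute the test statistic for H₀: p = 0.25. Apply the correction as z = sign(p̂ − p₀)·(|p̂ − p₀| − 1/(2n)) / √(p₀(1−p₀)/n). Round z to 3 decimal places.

With x = 94 successes in n = 244, p̂ = 0.38525. p̂ − p₀ = 0.135246.
Continuity correction 1/(2n) = 1/488 = 0.002049.
Corrected numerator: |0.135246| − 0.002049 = 0.133197.
SE₀ = √(0.25·0.75/244) = 0.027721.
z = (+)0.133197/0.027721 = 4.805.

z = 4.805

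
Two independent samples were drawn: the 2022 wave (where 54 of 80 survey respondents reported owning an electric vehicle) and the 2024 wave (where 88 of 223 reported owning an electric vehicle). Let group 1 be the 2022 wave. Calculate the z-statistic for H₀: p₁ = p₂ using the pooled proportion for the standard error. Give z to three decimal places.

Sample proportions: p̂₁ = 54/80 = 0.67500 and p̂₂ = 88/223 = 0.39462.
Pooling: p̂ = 142/303 = 0.46865.
SE = √[p̂(1−p̂)(1/n₁+1/n₂)] = √[0.46865·0.53135·(1/80+1/223)] ≈ 0.065034.
z = (p̂₁ − p̂₂)/SE = (0.67500 − 0.39462)/0.065034 = 0.28038/0.065034 = 4.311.

z = 4.311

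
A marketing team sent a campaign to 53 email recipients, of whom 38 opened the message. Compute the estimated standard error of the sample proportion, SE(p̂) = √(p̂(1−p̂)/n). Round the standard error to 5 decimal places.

SE = 0.06188

p̂ = 38/53 = 0.71698.
p̂(1−p̂) = 0.202920.
Dividing by n and taking the root: √0.003828679 = 0.06188.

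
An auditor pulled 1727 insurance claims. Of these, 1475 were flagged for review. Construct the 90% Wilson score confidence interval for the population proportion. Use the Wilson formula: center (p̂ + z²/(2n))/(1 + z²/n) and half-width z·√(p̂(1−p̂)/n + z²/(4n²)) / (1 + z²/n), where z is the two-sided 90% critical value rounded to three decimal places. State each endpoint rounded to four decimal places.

p̂ = 1475/1727 = 0.85408; z = 1.645, so z² = 2.706025.
Denominator 1 + z²/n = 1 + 2.706025/1727 = 1.001567.
Center = (0.85408 + 0.000783)/1.001567 = 0.85353.
Radicand: p̂(1−p̂)/n + z²/(4n²) = 0.000072163 + 0.000000227 = 0.000072390.
Half-width = z·√(radicand)/denom = 1.645·0.008508/1.001567 = 0.01397.
So the interval runs from 0.8396 to 0.8675.

(0.8396, 0.8675)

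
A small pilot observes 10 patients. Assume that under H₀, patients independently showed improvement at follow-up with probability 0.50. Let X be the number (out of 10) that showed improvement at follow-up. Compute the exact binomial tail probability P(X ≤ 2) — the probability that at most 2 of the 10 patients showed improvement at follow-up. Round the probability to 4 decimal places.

P = 0.0547

X is binomial with n = 10 and p = 0.50.
P(X ≤ 2) = C(10,0)·0.50^0·0.50^10 + C(10,1)·0.50^1·0.50^9 + C(10,2)·0.50^2·0.50^8.
= 0.000977 + 0.009766 + 0.043945 = 0.0547.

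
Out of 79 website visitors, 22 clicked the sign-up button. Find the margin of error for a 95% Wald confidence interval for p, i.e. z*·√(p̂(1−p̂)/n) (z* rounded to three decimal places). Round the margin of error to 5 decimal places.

p̂ = 22/79 = 0.27848.
SE = √(p̂(1−p̂)/n) = √(0.200929/79) = 0.050432.
For 95% confidence, z* = 1.960.
ME = 1.960·0.050432 = 0.09885.

ME = 0.09885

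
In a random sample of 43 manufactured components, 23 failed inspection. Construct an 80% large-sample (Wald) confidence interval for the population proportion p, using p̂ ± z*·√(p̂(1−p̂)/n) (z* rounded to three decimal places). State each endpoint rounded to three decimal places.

(0.437, 0.632)

The sample proportion is 23/43 = 0.53488.
Standard error of p̂: √(0.248783/43) = √0.005785654 = 0.076063.
z* = 1.282 at the 80% level.
Margin of error: 1.282 × 0.076063 = 0.09751.
So the interval runs from 0.437 to 0.632.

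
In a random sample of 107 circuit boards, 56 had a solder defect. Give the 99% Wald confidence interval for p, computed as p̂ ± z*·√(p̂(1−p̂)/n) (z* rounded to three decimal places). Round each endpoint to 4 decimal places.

p̂ = 56/107 = 0.52336.
SE(p̂) = √(0.52336·0.47664/107) = 0.048284.
z* = 2.576 at the 99% level.
Margin = 2.576·0.048284 = 0.12438.
Interval: 0.52336 ± 0.12438 → (0.3990, 0.6477).

(0.3990, 0.6477)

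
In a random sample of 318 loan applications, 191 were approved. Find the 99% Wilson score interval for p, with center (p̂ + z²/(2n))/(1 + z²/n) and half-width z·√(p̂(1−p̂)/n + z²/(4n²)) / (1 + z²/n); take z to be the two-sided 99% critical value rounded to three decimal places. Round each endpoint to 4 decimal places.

p̂ = 191/318 = 0.60063; z = 2.576, so z² = 6.635776.
1 + z²/n = 1.020867.
Center = (0.60063 + 0.010434)/1.020867 = 0.59857.
Radicand: p̂(1−p̂)/n + z²/(4n²) = 0.000754320 + 0.000016405 = 0.000770725.
Half-width = 2.576·√0.000770725/1.020867 = 0.07005.
Interval: 0.59857 ± 0.07005 → (0.5285, 0.6686).

(0.5285, 0.6686)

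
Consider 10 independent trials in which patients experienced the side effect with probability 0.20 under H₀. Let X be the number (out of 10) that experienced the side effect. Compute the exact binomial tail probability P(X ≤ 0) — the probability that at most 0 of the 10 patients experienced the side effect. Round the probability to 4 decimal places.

P = 0.1074

X ~ Binomial(n=10, p=0.20).
P(X ≤ 0) = C(10,0)·0.20^0·0.80^10.
= 0.107374 = 0.1074.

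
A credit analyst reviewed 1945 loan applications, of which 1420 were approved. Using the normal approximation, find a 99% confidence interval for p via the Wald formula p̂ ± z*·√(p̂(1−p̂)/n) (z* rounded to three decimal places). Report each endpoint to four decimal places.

(0.7041, 0.7560)

p̂ = 1420/1945 = 0.73008.
Standard error of p̂: √(0.197065/1945) = √0.000101319 = 0.010066.
The 99% critical value is z* = 2.576.
Margin = 2.576·0.010066 = 0.02593.
Interval: 0.73008 ± 0.02593 → (0.7041, 0.7560).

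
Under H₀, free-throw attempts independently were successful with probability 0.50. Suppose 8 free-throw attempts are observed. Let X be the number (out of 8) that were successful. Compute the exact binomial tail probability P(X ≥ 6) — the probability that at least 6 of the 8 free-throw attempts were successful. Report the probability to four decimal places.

X is binomial with n = 8 and p = 0.50.
P(X ≥ 6) = C(8,6)·0.50^6·0.50^2 + C(8,7)·0.50^7·0.50^1 + C(8,8)·0.50^8·0.50^0.
= 0.109375 + 0.031250 + 0.003906 = 0.1445.

P = 0.1445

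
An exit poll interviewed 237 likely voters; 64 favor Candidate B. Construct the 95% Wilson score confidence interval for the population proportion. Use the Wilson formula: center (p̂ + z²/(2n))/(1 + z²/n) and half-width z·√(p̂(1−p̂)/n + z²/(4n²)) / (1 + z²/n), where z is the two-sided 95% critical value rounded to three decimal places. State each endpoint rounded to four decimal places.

(0.2175, 0.3299)

p̂ = 64/237 = 0.27004; z = 1.960, so z² = 3.841600.
Denominator 1 + z²/n = 1 + 3.841600/237 = 1.016209.
Center = (0.27004 + 0.008105)/1.016209 = 0.27371.
Radicand: p̂(1−p̂)/n + z²/(4n²) = 0.000831727 + 0.000017098 = 0.000848825.
Half-width = 1.960·√0.000848825/1.016209 = 0.05619.
CI: 0.27371 ± 0.05619 = (0.2175, 0.3299).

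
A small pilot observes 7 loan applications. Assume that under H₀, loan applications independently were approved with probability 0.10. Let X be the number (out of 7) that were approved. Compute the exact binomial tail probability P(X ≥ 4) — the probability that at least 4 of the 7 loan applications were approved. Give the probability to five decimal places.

P = 0.00273

X ~ Binomial(n=7, p=0.10).
P(X ≥ 4) = C(7,4)·0.10^4·0.90^3 + C(7,5)·0.10^5·0.90^2 + C(7,6)·0.10^6·0.90^1 + C(7,7)·0.10^7·0.90^0.
= 0.002552 + 0.000170 + 0.000006 + 0.000000 = 0.00273.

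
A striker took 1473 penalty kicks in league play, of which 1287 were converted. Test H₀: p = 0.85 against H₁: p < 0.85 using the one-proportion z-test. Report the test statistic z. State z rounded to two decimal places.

The sample proportion is 1287/1473 = 0.87373.
Under H₀, SE = √(p₀(1−p₀)/n) = √(0.85·0.15/1473) = √0.000086558 = 0.009304.
z = (p̂ − p₀)/SE = (0.87373 − 0.85)/0.009304 = 2.55.

z = 2.55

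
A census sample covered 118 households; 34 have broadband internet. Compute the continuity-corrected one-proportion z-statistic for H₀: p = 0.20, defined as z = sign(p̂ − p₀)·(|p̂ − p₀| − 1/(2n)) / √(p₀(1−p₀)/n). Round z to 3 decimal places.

z = 2.278

With x = 34 successes in n = 118, p̂ = 0.28814. p̂ − p₀ = 0.088136.
Continuity correction 1/(2n) = 1/236 = 0.004237.
Corrected numerator: |0.088136| − 0.004237 = 0.083899.
Null standard error: √(0.20·0.80/118) = √0.001355932 = 0.036823.
z = +0.083899/0.036823 = 2.278.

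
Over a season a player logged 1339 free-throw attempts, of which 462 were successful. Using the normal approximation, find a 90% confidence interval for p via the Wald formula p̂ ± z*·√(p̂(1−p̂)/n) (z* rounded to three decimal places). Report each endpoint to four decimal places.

p̂ = 462/1339 = 0.34503.
SE(p̂) = √(0.34503·0.65497/1339) = 0.012991.
The 90% critical value is z* = 1.645.
Margin = 1.645·0.012991 = 0.02137.
Interval: 0.34503 ± 0.02137 → (0.3237, 0.3664).

(0.3237, 0.3664)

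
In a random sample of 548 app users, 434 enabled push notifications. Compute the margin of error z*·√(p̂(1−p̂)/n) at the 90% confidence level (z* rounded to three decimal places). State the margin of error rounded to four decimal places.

p̂ = 434/548 = 0.79197.
SE(p̂) = √(0.79197·0.20803/548) = 0.017339.
z* = 1.645 at the 90% level.
Margin of error = z*·SE = 1.645 × 0.017339 = 0.0285.

ME = 0.0285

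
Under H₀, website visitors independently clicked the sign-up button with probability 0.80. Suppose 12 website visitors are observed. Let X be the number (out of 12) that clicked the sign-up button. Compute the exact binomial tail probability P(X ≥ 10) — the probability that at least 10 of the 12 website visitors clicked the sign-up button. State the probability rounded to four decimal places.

X is binomial with n = 12 and p = 0.80.
P(X ≥ 10) = C(12,10)·0.80^10·0.20^2 + C(12,11)·0.80^11·0.20^1 + C(12,12)·0.80^12·0.20^0.
= 0.283468 + 0.206158 + 0.068719 = 0.5583.

P = 0.5583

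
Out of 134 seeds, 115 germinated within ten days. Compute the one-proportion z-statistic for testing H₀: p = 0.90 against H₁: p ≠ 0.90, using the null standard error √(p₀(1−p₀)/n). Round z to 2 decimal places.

p̂ = 115/134 = 0.85821.
Under H₀, SE = √(p₀(1−p₀)/n) = √(0.90·0.10/134) = √0.000671642 = 0.025916.
z = (0.85821 − 0.90)/0.025916 = -0.04179/0.025916 = -1.61.

z = -1.61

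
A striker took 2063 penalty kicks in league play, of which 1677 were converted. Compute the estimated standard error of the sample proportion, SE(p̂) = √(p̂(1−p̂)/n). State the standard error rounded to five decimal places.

p̂ = 1677/2063 = 0.81289.
p̂(1−p̂) = 0.81289·0.18711 = 0.152100.
Dividing by n and taking the root: √0.000073728 = 0.00859.

SE = 0.00859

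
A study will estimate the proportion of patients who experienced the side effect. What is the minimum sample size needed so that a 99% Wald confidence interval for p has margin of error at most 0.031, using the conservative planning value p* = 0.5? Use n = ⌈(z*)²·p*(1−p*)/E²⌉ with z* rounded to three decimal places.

z* = 2.576 at the 99% level.
p*(1−p*) = 0.2500.
(z*)²·p*(1−p*)/E² = 6.635776·0.2500/0.000961 = 1726.268.
Rounding up, n = 1727.

n = 1727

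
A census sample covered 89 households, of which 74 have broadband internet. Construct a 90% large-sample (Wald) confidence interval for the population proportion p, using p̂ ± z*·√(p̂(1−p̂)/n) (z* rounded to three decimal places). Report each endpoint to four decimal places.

(0.7662, 0.8967)

Sample proportion p̂ = 74/89 = 0.83146.
SE(p̂) = √(0.83146·0.16854/89) = 0.039680.
For 90% confidence, z* = 1.645.
Margin of error: 1.645 × 0.039680 = 0.06527.
CI: 0.83146 ± 0.06527 = (0.7662, 0.8967).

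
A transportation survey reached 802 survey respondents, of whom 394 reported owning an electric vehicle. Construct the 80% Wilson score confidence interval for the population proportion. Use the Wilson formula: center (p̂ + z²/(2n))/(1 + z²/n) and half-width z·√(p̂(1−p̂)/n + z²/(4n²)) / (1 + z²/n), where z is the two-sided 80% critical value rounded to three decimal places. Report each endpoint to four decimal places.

(0.4687, 0.5139)

p̂ = 394/802 = 0.49127; z = 1.282, so z² = 1.643524.
1 + z²/n = 1.002049.
Adjusted center: (0.49127 + z²/(2n))/1.002049 = 0.49129.
Radicand: p̂(1−p̂)/n + z²/(4n²) = 0.000311626 + 0.000000639 = 0.000312265.
Half-width = 1.282·√0.000312265/1.002049 = 0.02261.
CI: 0.49129 ± 0.02261 = (0.4687, 0.5139).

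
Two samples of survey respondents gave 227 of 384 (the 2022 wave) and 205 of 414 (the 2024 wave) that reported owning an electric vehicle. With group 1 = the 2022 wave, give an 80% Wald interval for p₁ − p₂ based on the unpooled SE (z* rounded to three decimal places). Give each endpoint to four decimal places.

p̂₁ = 0.59115, p̂₂ = 0.49517, so the observed difference is 0.09598.
Unpooled SE = √(p̂₁(1−p̂₁)/n₁ + p̂₂(1−p̂₂)/n₂) = √(0.000629407 + 0.000603808) = 0.035117.
The 80% critical value is z* = 1.282. Margin = 1.282·0.035117 = 0.04502.
So the interval runs from 0.0510 to 0.1410.

(0.0510, 0.1410)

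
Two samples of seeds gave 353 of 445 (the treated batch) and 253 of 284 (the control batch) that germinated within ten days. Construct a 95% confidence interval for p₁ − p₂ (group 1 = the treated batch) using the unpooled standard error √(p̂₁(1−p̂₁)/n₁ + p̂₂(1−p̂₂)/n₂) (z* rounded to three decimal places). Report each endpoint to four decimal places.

(-0.1498, -0.0453)

p̂₁ = 0.79326, p̂₂ = 0.89085, so the observed difference is -0.09759.
SE = √(0.000368538 + 0.000342395) = √0.000710933 = 0.026663.
z* = 1.960 at the 95% level. Margin of error = 0.05226.
Interval: -0.09759 ± 0.05226 → (-0.1498, -0.0453).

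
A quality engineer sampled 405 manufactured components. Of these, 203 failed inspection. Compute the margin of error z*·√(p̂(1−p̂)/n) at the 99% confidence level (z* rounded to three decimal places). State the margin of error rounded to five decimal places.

p̂ = 203/405 = 0.50123.
SE = √(p̂(1−p̂)/n) = √(0.249998/405) = 0.024845.
The 99% critical value is z* = 2.576.
So ME = 0.06400.

ME = 0.06400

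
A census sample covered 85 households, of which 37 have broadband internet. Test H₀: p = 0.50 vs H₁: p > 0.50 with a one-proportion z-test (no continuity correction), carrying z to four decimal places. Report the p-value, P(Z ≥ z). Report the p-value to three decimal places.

p-value = 0.884

With x = 37 successes in n = 85, p̂ = 0.43529.
SE₀ = √(0.50·0.50/85) = 0.054233.
z = (p̂ − p₀)/SE = (37/85 − 0.50)/0.054233 ≈ -1.1931.
From the standard normal, P(Z ≥ z) = 0.884.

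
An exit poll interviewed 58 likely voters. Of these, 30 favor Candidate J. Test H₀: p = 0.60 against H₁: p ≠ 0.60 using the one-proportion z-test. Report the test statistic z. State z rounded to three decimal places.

z = -1.287

p̂ = 30/58 = 0.51724.
Null standard error: √(0.60·0.40/58) = √0.004137931 = 0.064327.
z = (0.51724 − 0.60)/0.064327 = -0.08276/0.064327 = -1.287.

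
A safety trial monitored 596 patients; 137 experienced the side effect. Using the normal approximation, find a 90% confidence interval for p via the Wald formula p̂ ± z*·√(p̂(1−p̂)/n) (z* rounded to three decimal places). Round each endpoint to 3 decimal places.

Sample proportion p̂ = 137/596 = 0.22987.
Standard error of p̂: √(0.177027/596) = √0.000297026 = 0.017234.
z* = 1.645 at the 90% level.
Margin = 1.645·0.017234 = 0.02835.
Interval: 0.22987 ± 0.02835 → (0.202, 0.258).

(0.202, 0.258)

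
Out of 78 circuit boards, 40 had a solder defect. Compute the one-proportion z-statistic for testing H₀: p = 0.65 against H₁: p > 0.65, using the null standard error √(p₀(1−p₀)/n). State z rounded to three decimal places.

Sample proportion p̂ = 40/78 = 0.51282.
Null standard error: √(0.65·0.35/78) = √0.002916667 = 0.054006.
Test statistic: z = -0.13718/0.054006 = -2.540.

z = -2.540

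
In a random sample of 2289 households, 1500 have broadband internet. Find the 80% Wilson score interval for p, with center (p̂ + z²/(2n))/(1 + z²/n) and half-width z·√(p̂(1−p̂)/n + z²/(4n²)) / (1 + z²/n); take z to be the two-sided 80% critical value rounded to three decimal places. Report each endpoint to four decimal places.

Here p̂ = 1500/2289 = 0.65531 and z = 1.282 (z² = 1.643524).
1 + z²/n = 1.000718.
Adjusted center: (0.65531 + z²/(2n))/1.000718 = 0.65520.
Radicand: p̂(1−p̂)/n + z²/(4n²) = 0.000098680 + 0.000000078 = 0.000098758.
Half-width = z·√(radicand)/denom = 1.282·0.009938/1.000718 = 0.01273.
So the interval runs from 0.6425 to 0.6679.

(0.6425, 0.6679)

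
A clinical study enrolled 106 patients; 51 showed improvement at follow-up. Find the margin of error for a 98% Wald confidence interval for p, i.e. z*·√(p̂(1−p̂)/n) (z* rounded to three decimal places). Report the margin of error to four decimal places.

Sample proportion p̂ = 51/106 = 0.48113.
SE = √(p̂(1−p̂)/n) = √(0.249644/106) = 0.048530.
The 98% critical value is z* = 2.326.
Margin of error = z*·SE = 2.326 × 0.048530 = 0.1129.

ME = 0.1129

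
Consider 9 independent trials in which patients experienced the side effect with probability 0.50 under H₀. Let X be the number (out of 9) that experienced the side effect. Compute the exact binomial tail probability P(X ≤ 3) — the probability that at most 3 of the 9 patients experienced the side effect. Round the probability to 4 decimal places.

P = 0.2539

X is binomial with n = 9 and p = 0.50.
P(X ≤ 3) = C(9,0)·0.50^0·0.50^9 + C(9,1)·0.50^1·0.50^8 + C(9,2)·0.50^2·0.50^7 + C(9,3)·0.50^3·0.50^6.
= 0.001953 + 0.017578 + 0.070312 + 0.164062 = 0.2539.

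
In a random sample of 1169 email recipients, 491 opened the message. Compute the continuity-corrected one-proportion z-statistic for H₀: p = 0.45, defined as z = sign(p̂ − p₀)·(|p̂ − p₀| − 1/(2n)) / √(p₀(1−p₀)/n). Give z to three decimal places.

p̂ = 491/1169 = 0.42002. p̂ − p₀ = -0.029983.
Continuity correction 1/(2n) = 1/2338 = 0.000428.
Corrected numerator: |-0.029983| − 0.000428 = 0.029555.
SE₀ = √(0.45·0.55/1169) = 0.014551.
z = −0.029555/0.014551 = -2.031.

z = -2.031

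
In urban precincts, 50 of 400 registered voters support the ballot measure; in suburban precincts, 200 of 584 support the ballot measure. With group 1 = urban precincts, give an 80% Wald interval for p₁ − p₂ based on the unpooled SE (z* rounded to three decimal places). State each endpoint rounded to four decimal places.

(-0.2504, -0.1846)

p̂₁ = 0.12500, p̂₂ = 0.34247, so the observed difference is -0.21747.
Unpooled SE = √(p̂₁(1−p̂₁)/n₁ + p̂₂(1−p̂₂)/n₂) = √(0.000273438 + 0.000385587) = 0.025671.
For 80% confidence, z* = 1.282. Margin of error = 0.03291.
So the interval runs from -0.2504 to -0.1846.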